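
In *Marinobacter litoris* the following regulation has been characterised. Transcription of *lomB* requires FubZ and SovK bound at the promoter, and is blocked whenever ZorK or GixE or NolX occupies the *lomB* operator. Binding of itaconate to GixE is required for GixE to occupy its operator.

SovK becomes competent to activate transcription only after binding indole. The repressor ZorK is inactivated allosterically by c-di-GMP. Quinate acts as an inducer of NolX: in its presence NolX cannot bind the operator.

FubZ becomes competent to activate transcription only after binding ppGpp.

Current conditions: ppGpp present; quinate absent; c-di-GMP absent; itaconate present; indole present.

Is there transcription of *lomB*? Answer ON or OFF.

OFF

c-di-GMP is absent, so ZorK is active.
Itaconate is present, so GixE is active.
ppGpp is present, so FubZ is active.
Quinate is absent, so NolX is active.
Indole is present, so SovK is active.
With repressor ZorK bound, *lomB* is not transcribed.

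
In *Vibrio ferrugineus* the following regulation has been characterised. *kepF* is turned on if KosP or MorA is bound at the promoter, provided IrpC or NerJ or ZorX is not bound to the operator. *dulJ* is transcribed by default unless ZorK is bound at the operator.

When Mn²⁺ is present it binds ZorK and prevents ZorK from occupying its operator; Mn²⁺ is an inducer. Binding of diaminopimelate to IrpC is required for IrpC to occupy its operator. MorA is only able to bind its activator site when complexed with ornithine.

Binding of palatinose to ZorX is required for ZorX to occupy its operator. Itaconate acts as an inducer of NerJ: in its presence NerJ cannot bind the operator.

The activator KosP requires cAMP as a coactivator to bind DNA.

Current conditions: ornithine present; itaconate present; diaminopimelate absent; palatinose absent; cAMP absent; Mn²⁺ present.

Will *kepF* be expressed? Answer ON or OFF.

Diaminopimelate is absent, so IrpC is inactive.
cAMP is absent, so KosP is inactive.
Itaconate is present, so NerJ is inactive.
Palatinose is absent, so ZorX is inactive.
Ornithine is present, so MorA is active.
Activator MorA is present, so *kepF* is transcribed.

ON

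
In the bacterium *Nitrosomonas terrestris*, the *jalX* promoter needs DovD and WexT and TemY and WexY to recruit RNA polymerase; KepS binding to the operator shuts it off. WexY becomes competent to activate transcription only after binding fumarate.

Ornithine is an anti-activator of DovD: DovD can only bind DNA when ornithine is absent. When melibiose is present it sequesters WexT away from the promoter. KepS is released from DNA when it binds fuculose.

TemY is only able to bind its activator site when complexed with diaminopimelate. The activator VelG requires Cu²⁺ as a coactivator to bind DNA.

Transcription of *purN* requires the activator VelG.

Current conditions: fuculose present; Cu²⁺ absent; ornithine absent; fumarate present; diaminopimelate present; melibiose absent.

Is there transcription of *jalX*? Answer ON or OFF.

Ornithine is absent, so DovD is active.
Fuculose is present, so KepS is inactive.
Melibiose is absent, so WexT is active.
Diaminopimelate is present, so TemY is active.
Fumarate is present, so WexY is active.
No repressor is bound and DovD and WexT and TemY and WexY are active, so *jalX* is transcribed.

ON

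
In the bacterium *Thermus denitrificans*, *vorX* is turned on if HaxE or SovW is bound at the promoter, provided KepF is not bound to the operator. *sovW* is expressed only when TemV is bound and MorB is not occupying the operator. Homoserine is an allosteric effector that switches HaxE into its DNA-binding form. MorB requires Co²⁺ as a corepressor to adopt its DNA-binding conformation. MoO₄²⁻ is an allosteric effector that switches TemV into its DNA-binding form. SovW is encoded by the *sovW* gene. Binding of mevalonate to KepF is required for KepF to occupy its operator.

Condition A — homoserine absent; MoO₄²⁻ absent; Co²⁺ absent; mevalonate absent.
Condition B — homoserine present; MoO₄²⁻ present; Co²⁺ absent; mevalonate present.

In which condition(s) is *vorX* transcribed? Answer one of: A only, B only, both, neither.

Condition A:
Homoserine is absent, so HaxE is inactive.
MoO₄²⁻ is absent, so TemV is inactive.
Co²⁺ is absent, so MorB is inactive.
Required activator TemV is absent, so *sovW* is not transcribed.
So SovW is not produced.
Mevalonate is absent, so KepF is inactive.
No activator is available at the *vorX* promoter, so *vorX* is not transcribed.
→ *vorX* is OFF in A.
Condition B:
Homoserine is present, so HaxE is active.
MoO₄²⁻ is present, so TemV is active.
Co²⁺ is absent, so MorB is inactive.
No repressor is bound and TemV is active, so *sovW* is transcribed.
So SovW is produced and active.
Mevalonate is present, so KepF is active.
With repressor KepF bound, *vorX* is not transcribed.
→ *vorX* is OFF in B.

neither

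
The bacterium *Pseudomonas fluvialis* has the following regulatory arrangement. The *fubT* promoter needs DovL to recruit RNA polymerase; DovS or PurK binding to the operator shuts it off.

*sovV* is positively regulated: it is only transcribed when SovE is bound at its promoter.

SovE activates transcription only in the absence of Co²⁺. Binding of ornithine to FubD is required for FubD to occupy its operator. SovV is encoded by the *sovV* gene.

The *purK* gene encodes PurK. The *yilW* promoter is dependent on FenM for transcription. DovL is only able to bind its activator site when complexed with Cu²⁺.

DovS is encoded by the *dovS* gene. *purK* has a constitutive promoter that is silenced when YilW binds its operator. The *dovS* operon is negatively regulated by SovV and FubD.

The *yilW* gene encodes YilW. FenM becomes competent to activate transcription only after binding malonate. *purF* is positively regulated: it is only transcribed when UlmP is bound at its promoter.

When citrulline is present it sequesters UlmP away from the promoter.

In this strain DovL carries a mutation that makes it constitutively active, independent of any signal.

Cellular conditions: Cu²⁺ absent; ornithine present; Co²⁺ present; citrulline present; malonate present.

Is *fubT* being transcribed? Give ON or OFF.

DovL is constitutively active in this strain.
Co²⁺ is present, so SovE is inactive.
Required activator SovE is absent, so *sovV* is not transcribed.
So SovV is not produced.
Ornithine is present, so FubD is active.
With repressor FubD bound, *dovS* is not transcribed.
So DovS is not produced.
Malonate is present, so FenM is active.
No repressor is bound and FenM is active, so *yilW* is transcribed.
So YilW is produced and active.
With repressor YilW bound, *purK* is not transcribed.
So PurK is not produced.
No repressor is bound and DovL is active, so *fubT* is transcribed.

ON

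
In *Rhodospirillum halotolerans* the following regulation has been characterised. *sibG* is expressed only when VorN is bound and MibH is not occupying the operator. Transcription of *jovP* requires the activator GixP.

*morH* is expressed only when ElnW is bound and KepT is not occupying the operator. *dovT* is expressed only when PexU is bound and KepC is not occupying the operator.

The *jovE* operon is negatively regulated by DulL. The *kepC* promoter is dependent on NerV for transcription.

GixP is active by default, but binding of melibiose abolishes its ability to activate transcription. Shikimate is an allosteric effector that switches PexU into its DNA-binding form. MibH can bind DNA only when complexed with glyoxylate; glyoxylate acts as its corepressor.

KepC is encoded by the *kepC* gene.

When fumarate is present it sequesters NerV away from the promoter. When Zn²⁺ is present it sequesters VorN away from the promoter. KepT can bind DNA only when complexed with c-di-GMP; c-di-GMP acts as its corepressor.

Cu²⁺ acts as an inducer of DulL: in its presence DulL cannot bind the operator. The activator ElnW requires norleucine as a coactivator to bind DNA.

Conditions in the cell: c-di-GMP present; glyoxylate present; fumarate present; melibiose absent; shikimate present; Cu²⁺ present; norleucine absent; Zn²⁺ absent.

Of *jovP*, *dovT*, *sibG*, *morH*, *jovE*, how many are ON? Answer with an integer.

Melibiose is absent, so GixP is active.
No repressor is bound and GixP is active, so *jovP* is transcribed.
→ *jovP* is ON.
Fumarate is present, so NerV is inactive.
Required activator NerV is absent, so *kepC* is not transcribed.
So KepC is not produced.
Shikimate is present, so PexU is active.
No repressor is bound and PexU is active, so *dovT* is transcribed.
→ *dovT* is ON.
Zn²⁺ is absent, so VorN is active.
Glyoxylate is present, so MibH is active.
With repressor MibH bound, *sibG* is not transcribed.
→ *sibG* is OFF.
c-di-GMP is present, so KepT is active.
Norleucine is absent, so ElnW is inactive.
With repressor KepT bound, *morH* is not transcribed.
→ *morH* is OFF.
Cu²⁺ is present, so DulL is inactive.
With no repressor bound, *jovE* is transcribed.
→ *jovE* is ON.
3 of the 5 genes are transcribed.

3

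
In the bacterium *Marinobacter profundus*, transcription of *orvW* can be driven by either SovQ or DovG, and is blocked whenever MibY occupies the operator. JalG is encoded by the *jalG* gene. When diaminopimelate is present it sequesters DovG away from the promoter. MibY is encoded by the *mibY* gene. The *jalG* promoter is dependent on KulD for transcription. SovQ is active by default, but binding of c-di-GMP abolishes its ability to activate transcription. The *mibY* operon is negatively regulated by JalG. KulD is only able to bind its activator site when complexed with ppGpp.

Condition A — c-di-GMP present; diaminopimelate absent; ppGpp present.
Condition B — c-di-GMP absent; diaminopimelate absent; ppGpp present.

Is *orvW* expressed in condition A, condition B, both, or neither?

both

Condition A:
c-di-GMP is present, so SovQ is inactive.
Diaminopimelate is absent, so DovG is active.
ppGpp is present, so KulD is active.
No repressor is bound and KulD is active, so *jalG* is transcribed.
So JalG is produced and active.
With repressor JalG bound, *mibY* is not transcribed.
So MibY is not produced.
Activator DovG is present, so *orvW* is transcribed.
→ *orvW* is ON in A.
Condition B:
c-di-GMP is absent, so SovQ is active.
Diaminopimelate is absent, so DovG is active.
ppGpp is present, so KulD is active.
No repressor is bound and KulD is active, so *jalG* is transcribed.
So JalG is produced and active.
With repressor JalG bound, *mibY* is not transcribed.
So MibY is not produced.
Activator SovQ is present, so *orvW* is transcribed.
→ *orvW* is ON in B.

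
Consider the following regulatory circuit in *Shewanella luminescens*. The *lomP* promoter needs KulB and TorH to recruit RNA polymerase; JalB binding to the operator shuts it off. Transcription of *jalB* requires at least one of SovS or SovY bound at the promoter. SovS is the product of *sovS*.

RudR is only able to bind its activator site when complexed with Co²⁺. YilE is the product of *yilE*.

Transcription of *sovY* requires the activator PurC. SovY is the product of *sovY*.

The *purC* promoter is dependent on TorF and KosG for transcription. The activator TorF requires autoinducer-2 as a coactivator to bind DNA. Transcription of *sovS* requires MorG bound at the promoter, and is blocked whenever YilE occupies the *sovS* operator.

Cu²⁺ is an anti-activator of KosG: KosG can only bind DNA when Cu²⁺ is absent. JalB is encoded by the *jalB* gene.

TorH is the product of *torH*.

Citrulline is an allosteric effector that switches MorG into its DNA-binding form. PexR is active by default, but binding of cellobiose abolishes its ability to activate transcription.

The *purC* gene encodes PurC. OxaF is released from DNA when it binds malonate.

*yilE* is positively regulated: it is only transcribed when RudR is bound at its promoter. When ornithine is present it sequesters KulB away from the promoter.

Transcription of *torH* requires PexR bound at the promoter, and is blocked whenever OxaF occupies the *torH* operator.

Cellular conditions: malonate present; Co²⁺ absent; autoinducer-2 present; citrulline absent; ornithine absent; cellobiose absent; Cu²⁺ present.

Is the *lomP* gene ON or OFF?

ON

Citrulline is absent, so MorG is inactive.
Co²⁺ is absent, so RudR is inactive.
Required activator RudR is absent, so *yilE* is not transcribed.
So YilE is not produced.
Required activator MorG is absent, so *sovS* is not transcribed.
So SovS is not produced.
Autoinducer-2 is present, so TorF is active.
Cu²⁺ is present, so KosG is inactive.
Required activator KosG is absent, so *purC* is not transcribed.
So PurC is not produced.
Required activator PurC is absent, so *sovY* is not transcribed.
So SovY is not produced.
No activator is available at the *jalB* promoter, so *jalB* is not transcribed.
So JalB is not produced.
Ornithine is absent, so KulB is active.
Cellobiose is absent, so PexR is active.
Malonate is present, so OxaF is inactive.
No repressor is bound and PexR is active, so *torH* is transcribed.
So TorH is produced and active.
No repressor is bound and KulB and TorH are active, so *lomP* is transcribed.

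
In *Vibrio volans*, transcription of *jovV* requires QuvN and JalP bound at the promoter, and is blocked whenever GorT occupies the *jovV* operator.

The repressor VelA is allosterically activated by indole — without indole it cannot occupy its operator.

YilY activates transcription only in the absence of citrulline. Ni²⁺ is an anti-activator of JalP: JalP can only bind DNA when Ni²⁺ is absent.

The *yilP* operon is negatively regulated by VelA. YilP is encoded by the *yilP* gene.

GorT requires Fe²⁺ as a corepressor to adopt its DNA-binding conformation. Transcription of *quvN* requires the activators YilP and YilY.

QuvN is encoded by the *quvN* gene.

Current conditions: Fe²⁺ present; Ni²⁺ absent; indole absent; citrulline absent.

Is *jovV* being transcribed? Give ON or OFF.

OFF

Indole is absent, so VelA is inactive.
With no repressor bound, *yilP* is transcribed.
So YilP is produced and active.
Citrulline is absent, so YilY is active.
No repressor is bound and YilP and YilY are active, so *quvN* is transcribed.
So QuvN is produced and active.
Fe²⁺ is present, so GorT is active.
Ni²⁺ is absent, so JalP is active.
With repressor GorT bound, *jovV* is not transcribed.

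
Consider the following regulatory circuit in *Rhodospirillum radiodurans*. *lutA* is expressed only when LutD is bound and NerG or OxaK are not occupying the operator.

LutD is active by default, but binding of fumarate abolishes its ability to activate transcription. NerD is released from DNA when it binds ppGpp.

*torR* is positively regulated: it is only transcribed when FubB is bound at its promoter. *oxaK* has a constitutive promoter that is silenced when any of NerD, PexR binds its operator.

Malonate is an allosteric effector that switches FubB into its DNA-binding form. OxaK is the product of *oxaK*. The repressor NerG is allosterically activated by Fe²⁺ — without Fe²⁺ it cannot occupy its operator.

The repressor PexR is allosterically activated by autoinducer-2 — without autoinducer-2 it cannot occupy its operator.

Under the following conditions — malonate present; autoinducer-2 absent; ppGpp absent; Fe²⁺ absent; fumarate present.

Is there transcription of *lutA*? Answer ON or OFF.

OFF

Fumarate is present, so LutD is inactive.
Fe²⁺ is absent, so NerG is inactive.
ppGpp is absent, so NerD is active.
Autoinducer-2 is absent, so PexR is inactive.
With repressor NerD bound, *oxaK* is not transcribed.
So OxaK is not produced.
Required activator LutD is absent, so *lutA* is not transcribed.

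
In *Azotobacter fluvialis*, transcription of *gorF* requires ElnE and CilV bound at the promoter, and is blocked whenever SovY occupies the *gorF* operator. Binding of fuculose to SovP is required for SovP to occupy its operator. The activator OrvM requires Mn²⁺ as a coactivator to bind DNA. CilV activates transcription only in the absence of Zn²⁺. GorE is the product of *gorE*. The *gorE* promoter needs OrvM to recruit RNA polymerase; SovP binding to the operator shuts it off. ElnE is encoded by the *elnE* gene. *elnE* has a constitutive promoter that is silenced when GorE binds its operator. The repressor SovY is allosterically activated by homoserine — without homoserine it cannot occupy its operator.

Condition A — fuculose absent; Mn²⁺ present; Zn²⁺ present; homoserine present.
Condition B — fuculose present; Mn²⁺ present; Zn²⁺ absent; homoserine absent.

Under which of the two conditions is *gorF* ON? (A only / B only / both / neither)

B only

Condition A:
Fuculose is absent, so SovP is inactive.
Mn²⁺ is present, so OrvM is active.
No repressor is bound and OrvM is active, so *gorE* is transcribed.
So GorE is produced and active.
With repressor GorE bound, *elnE* is not transcribed.
So ElnE is not produced.
Zn²⁺ is present, so CilV is inactive.
Homoserine is present, so SovY is active.
With repressor SovY bound, *gorF* is not transcribed.
→ *gorF* is OFF in A.
Condition B:
Fuculose is present, so SovP is active.
Mn²⁺ is present, so OrvM is active.
With repressor SovP bound, *gorE* is not transcribed.
So GorE is not produced.
With no repressor bound, *elnE* is transcribed.
So ElnE is produced and active.
Zn²⁺ is absent, so CilV is active.
Homoserine is absent, so SovY is inactive.
No repressor is bound and ElnE and CilV are active, so *gorF* is transcribed.
→ *gorF* is ON in B.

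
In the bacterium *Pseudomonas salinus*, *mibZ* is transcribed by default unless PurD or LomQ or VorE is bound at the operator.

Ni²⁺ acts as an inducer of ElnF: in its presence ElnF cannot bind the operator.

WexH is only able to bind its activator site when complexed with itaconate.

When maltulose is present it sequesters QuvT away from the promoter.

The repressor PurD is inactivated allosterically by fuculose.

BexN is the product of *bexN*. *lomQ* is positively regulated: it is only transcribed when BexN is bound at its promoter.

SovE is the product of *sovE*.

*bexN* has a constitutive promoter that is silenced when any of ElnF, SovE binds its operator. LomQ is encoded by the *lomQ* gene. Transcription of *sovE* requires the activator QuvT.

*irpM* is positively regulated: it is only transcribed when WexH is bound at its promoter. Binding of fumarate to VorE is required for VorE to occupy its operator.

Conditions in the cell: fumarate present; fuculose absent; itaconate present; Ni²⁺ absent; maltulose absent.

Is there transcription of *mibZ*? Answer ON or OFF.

Fuculose is absent, so PurD is active.
Ni²⁺ is absent, so ElnF is active.
Maltulose is absent, so QuvT is active.
No repressor is bound and QuvT is active, so *sovE* is transcribed.
So SovE is produced and active.
With repressor ElnF bound, *bexN* is not transcribed.
So BexN is not produced.
Required activator BexN is absent, so *lomQ* is not transcribed.
So LomQ is not produced.
Fumarate is present, so VorE is active.
With repressor PurD bound, *mibZ* is not transcribed.

OFF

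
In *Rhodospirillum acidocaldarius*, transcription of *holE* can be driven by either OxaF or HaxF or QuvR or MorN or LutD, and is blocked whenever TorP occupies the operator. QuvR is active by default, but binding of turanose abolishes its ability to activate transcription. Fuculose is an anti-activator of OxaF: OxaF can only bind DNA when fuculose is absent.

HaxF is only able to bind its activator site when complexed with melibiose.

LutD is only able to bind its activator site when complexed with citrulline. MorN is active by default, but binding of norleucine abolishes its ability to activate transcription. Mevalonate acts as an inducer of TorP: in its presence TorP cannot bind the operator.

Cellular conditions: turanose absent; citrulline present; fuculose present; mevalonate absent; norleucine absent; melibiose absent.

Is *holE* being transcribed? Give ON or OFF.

Fuculose is present, so OxaF is inactive.
Melibiose is absent, so HaxF is inactive.
Turanose is absent, so QuvR is active.
Norleucine is absent, so MorN is active.
Citrulline is present, so LutD is active.
Mevalonate is absent, so TorP is active.
With repressor TorP bound, *holE* is not transcribed.

OFF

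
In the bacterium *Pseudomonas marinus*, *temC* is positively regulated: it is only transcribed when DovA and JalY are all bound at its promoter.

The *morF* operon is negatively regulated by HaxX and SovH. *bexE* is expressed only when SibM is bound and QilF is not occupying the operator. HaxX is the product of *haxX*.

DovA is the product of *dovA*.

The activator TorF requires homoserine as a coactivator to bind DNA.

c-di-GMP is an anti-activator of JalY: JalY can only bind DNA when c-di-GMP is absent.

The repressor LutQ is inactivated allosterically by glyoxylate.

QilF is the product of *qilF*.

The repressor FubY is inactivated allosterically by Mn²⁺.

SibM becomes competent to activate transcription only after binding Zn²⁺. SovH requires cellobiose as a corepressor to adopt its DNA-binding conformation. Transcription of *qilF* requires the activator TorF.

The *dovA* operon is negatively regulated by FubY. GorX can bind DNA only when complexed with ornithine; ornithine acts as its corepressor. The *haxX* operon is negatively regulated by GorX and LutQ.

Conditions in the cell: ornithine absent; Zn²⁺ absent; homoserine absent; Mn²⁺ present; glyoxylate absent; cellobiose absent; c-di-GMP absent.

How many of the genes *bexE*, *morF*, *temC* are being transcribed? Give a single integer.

2

Zn²⁺ is absent, so SibM is inactive.
Homoserine is absent, so TorF is inactive.
Required activator TorF is absent, so *qilF* is not transcribed.
So QilF is not produced.
Required activator SibM is absent, so *bexE* is not transcribed.
→ *bexE* is OFF.
Ornithine is absent, so GorX is inactive.
Glyoxylate is absent, so LutQ is active.
With repressor LutQ bound, *haxX* is not transcribed.
So HaxX is not produced.
Cellobiose is absent, so SovH is inactive.
With no repressor bound, *morF* is transcribed.
→ *morF* is ON.
Mn²⁺ is present, so FubY is inactive.
With no repressor bound, *dovA* is transcribed.
So DovA is produced and active.
c-di-GMP is absent, so JalY is active.
No repressor is bound and DovA and JalY are active, so *temC* is transcribed.
→ *temC* is ON.
2 of the 3 genes are transcribed.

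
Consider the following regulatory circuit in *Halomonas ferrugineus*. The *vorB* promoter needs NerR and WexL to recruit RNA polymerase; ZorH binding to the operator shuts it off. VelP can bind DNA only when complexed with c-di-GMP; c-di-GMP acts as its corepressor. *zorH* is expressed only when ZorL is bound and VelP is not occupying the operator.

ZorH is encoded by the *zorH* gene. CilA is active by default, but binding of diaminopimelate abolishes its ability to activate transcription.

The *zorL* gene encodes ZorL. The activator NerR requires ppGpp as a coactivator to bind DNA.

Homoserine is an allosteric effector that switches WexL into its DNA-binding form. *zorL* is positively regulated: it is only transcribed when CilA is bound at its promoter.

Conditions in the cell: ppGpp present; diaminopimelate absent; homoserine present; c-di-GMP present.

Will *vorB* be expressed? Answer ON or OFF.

ON

Diaminopimelate is absent, so CilA is active.
No repressor is bound and CilA is active, so *zorL* is transcribed.
So ZorL is produced and active.
c-di-GMP is present, so VelP is active.
With repressor VelP bound, *zorH* is not transcribed.
So ZorH is not produced.
ppGpp is present, so NerR is active.
Homoserine is present, so WexL is active.
No repressor is bound and NerR and WexL are active, so *vorB* is transcribed.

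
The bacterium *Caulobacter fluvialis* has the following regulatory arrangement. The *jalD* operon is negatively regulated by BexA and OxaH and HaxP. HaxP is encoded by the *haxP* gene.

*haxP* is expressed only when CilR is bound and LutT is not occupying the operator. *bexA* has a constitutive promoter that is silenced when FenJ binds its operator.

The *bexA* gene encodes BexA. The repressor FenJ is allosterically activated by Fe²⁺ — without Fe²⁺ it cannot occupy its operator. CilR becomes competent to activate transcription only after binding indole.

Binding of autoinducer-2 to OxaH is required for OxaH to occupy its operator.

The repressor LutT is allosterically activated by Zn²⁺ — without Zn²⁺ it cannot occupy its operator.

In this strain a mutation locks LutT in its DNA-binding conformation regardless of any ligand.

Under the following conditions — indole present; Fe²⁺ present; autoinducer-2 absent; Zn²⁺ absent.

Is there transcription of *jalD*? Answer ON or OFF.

ON

Fe²⁺ is present, so FenJ is active.
With repressor FenJ bound, *bexA* is not transcribed.
So BexA is not produced.
Autoinducer-2 is absent, so OxaH is inactive.
LutT is constitutively active in this strain.
Indole is present, so CilR is active.
With repressor LutT bound, *haxP* is not transcribed.
So HaxP is not produced.
With no repressor bound, *jalD* is transcribed.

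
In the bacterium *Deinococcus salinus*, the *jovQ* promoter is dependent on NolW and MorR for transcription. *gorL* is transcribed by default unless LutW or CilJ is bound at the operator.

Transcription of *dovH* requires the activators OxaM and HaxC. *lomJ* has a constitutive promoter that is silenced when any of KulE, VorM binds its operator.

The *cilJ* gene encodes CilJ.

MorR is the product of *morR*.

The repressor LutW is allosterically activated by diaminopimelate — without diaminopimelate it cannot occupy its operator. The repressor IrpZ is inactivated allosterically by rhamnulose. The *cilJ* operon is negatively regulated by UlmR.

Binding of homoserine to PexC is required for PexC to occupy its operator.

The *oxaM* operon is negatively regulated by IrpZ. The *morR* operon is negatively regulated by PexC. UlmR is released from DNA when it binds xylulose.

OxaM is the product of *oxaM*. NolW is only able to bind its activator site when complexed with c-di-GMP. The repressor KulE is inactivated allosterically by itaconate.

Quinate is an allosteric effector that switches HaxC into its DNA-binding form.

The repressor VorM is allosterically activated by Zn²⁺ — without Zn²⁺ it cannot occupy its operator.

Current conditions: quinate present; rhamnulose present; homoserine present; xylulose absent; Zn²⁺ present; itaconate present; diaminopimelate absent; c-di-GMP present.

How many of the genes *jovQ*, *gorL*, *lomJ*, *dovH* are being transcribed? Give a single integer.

c-di-GMP is present, so NolW is active.
Homoserine is present, so PexC is active.
With repressor PexC bound, *morR* is not transcribed.
So MorR is not produced.
Required activator MorR is absent, so *jovQ* is not transcribed.
→ *jovQ* is OFF.
Diaminopimelate is absent, so LutW is inactive.
Xylulose is absent, so UlmR is active.
With repressor UlmR bound, *cilJ* is not transcribed.
So CilJ is not produced.
With no repressor bound, *gorL* is transcribed.
→ *gorL* is ON.
Itaconate is present, so KulE is inactive.
Zn²⁺ is present, so VorM is active.
With repressor VorM bound, *lomJ* is not transcribed.
→ *lomJ* is OFF.
Rhamnulose is present, so IrpZ is inactive.
With no repressor bound, *oxaM* is transcribed.
So OxaM is produced and active.
Quinate is present, so HaxC is active.
No repressor is bound and OxaM and HaxC are active, so *dovH* is transcribed.
→ *dovH* is ON.
2 of the 4 genes are transcribed.

2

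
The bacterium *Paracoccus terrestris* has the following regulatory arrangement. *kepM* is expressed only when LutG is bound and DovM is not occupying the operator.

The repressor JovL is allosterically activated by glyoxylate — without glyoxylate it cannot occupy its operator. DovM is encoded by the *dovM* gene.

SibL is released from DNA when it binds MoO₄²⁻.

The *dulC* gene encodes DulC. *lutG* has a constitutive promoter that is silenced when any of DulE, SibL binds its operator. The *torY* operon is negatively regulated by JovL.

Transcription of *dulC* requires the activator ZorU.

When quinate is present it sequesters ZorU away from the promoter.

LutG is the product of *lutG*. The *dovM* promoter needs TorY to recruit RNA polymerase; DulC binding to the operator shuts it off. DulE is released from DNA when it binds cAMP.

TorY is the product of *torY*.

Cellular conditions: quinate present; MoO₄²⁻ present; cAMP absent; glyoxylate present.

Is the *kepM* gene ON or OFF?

cAMP is absent, so DulE is active.
MoO₄²⁻ is present, so SibL is inactive.
With repressor DulE bound, *lutG* is not transcribed.
So LutG is not produced.
Glyoxylate is present, so JovL is active.
With repressor JovL bound, *torY* is not transcribed.
So TorY is not produced.
Quinate is present, so ZorU is inactive.
Required activator ZorU is absent, so *dulC* is not transcribed.
So DulC is not produced.
Required activator TorY is absent, so *dovM* is not transcribed.
So DovM is not produced.
Required activator LutG is absent, so *kepM* is not transcribed.

OFF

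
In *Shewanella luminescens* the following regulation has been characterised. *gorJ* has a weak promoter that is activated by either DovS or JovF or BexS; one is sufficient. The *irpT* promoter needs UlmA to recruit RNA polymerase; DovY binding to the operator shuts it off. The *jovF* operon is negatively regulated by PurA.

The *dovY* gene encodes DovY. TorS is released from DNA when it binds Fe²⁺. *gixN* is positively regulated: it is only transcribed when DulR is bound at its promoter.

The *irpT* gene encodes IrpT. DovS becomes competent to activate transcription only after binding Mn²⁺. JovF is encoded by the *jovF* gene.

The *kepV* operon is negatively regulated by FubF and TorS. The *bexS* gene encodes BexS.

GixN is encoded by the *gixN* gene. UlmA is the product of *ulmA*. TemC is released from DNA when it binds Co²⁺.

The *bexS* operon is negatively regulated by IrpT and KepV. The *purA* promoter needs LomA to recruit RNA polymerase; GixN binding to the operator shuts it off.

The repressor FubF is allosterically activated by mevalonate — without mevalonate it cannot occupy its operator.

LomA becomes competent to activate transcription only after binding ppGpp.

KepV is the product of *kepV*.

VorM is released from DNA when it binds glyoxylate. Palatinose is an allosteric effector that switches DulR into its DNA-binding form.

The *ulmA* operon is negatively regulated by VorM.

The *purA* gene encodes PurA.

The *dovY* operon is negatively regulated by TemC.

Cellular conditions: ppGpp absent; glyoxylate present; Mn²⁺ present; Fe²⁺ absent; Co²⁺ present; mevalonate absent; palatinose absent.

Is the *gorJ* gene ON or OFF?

ON

Mn²⁺ is present, so DovS is active.
ppGpp is absent, so LomA is inactive.
Palatinose is absent, so DulR is inactive.
Required activator DulR is absent, so *gixN* is not transcribed.
So GixN is not produced.
Required activator LomA is absent, so *purA* is not transcribed.
So PurA is not produced.
With no repressor bound, *jovF* is transcribed.
So JovF is produced and active.
Co²⁺ is present, so TemC is inactive.
With no repressor bound, *dovY* is transcribed.
So DovY is produced and active.
Glyoxylate is present, so VorM is inactive.
With no repressor bound, *ulmA* is transcribed.
So UlmA is produced and active.
With repressor DovY bound, *irpT* is not transcribed.
So IrpT is not produced.
Mevalonate is absent, so FubF is inactive.
Fe²⁺ is absent, so TorS is active.
With repressor TorS bound, *kepV* is not transcribed.
So KepV is not produced.
With no repressor bound, *bexS* is transcribed.
So BexS is produced and active.
Activator DovS is present, so *gorJ* is transcribed.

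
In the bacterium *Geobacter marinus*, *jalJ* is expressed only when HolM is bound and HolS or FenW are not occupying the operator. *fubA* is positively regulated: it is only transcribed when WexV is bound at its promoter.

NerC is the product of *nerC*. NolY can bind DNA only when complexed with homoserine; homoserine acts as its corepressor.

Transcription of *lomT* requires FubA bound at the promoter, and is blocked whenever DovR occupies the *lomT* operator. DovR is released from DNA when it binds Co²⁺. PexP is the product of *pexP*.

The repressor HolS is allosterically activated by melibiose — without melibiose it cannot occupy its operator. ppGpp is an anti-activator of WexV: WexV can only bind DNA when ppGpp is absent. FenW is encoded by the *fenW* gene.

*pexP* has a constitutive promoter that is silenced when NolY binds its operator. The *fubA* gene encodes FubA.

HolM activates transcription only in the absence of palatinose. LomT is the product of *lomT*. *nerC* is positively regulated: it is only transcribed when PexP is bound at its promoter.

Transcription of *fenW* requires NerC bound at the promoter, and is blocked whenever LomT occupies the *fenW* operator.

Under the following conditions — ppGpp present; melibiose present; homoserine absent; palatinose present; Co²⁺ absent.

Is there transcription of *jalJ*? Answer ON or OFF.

OFF

Melibiose is present, so HolS is active.
Homoserine is absent, so NolY is inactive.
With no repressor bound, *pexP* is transcribed.
So PexP is produced and active.
No repressor is bound and PexP is active, so *nerC* is transcribed.
So NerC is produced and active.
ppGpp is present, so WexV is inactive.
Required activator WexV is absent, so *fubA* is not transcribed.
So FubA is not produced.
Co²⁺ is absent, so DovR is active.
With repressor DovR bound, *lomT* is not transcribed.
So LomT is not produced.
No repressor is bound and NerC is active, so *fenW* is transcribed.
So FenW is produced and active.
Palatinose is present, so HolM is inactive.
With repressor HolS bound, *jalJ* is not transcribed.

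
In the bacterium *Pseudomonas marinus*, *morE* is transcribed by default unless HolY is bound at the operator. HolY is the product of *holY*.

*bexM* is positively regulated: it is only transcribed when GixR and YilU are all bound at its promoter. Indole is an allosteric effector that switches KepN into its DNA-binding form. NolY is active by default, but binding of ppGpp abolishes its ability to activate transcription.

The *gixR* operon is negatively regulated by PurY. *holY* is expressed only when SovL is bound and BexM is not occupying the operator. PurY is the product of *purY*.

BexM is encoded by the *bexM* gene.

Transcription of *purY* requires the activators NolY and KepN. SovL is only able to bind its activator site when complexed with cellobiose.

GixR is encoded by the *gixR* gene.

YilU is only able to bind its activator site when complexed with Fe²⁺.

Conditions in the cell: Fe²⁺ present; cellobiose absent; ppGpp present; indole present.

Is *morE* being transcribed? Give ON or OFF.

ON

ppGpp is present, so NolY is inactive.
Indole is present, so KepN is active.
Required activator NolY is absent, so *purY* is not transcribed.
So PurY is not produced.
With no repressor bound, *gixR* is transcribed.
So GixR is produced and active.
Fe²⁺ is present, so YilU is active.
No repressor is bound and GixR and YilU are active, so *bexM* is transcribed.
So BexM is produced and active.
Cellobiose is absent, so SovL is inactive.
With repressor BexM bound, *holY* is not transcribed.
So HolY is not produced.
With no repressor bound, *morE* is transcribed.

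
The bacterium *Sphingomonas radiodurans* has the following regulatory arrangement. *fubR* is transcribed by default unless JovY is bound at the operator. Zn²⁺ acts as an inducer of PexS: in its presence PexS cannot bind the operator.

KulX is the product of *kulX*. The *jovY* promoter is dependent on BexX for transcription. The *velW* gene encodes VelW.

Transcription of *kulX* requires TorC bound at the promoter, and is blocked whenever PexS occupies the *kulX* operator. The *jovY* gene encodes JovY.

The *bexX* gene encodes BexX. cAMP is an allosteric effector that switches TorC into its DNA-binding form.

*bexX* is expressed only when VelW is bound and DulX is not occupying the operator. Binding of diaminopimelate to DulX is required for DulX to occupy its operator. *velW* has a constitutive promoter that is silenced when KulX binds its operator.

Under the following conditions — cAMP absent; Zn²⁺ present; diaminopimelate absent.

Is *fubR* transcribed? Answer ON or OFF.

cAMP is absent, so TorC is inactive.
Zn²⁺ is present, so PexS is inactive.
Required activator TorC is absent, so *kulX* is not transcribed.
So KulX is not produced.
With no repressor bound, *velW* is transcribed.
So VelW is produced and active.
Diaminopimelate is absent, so DulX is inactive.
No repressor is bound and VelW is active, so *bexX* is transcribed.
So BexX is produced and active.
No repressor is bound and BexX is active, so *jovY* is transcribed.
So JovY is produced and active.
With repressor JovY bound, *fubR* is not transcribed.

OFF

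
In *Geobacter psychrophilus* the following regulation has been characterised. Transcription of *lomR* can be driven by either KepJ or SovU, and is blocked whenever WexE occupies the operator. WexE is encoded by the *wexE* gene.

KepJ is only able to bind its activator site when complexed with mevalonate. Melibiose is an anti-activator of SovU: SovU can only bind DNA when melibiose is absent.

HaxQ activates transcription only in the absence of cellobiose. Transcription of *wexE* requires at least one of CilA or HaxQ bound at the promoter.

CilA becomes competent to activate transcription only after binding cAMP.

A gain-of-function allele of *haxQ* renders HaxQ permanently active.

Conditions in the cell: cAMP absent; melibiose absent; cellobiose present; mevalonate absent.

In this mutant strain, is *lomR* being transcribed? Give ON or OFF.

OFF

cAMP is absent, so CilA is inactive.
HaxQ is constitutively active in this strain.
Activator HaxQ is present, so *wexE* is transcribed.
So WexE is produced and active.
Mevalonate is absent, so KepJ is inactive.
Melibiose is absent, so SovU is active.
With repressor WexE bound, *lomR* is not transcribed.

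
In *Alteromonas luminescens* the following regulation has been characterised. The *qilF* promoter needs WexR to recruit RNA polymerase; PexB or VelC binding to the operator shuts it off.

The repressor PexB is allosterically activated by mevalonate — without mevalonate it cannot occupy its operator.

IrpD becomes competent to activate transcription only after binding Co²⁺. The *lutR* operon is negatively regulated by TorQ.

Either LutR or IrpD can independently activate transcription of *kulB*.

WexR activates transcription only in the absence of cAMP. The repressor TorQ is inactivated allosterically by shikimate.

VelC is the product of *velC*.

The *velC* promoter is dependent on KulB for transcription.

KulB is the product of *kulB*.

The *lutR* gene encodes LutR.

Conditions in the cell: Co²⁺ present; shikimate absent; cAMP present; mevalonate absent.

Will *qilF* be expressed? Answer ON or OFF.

OFF

Mevalonate is absent, so PexB is inactive.
cAMP is present, so WexR is inactive.
Shikimate is absent, so TorQ is active.
With repressor TorQ bound, *lutR* is not transcribed.
So LutR is not produced.
Co²⁺ is present, so IrpD is active.
Activator IrpD is present, so *kulB* is transcribed.
So KulB is produced and active.
No repressor is bound and KulB is active, so *velC* is transcribed.
So VelC is produced and active.
With repressor VelC bound, *qilF* is not transcribed.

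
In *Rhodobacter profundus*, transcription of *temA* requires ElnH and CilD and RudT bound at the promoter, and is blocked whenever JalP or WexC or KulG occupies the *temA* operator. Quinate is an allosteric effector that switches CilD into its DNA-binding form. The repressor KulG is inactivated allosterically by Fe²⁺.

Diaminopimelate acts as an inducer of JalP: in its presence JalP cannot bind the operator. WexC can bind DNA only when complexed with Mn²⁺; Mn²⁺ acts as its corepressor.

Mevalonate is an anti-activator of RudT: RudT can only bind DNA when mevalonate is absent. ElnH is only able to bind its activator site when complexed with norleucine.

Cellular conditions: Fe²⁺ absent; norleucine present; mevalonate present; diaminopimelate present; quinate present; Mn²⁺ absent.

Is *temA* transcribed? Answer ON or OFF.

OFF

Diaminopimelate is present, so JalP is inactive.
Mn²⁺ is absent, so WexC is inactive.
Norleucine is present, so ElnH is active.
Quinate is present, so CilD is active.
Mevalonate is present, so RudT is inactive.
Fe²⁺ is absent, so KulG is active.
With repressor KulG bound, *temA* is not transcribed.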